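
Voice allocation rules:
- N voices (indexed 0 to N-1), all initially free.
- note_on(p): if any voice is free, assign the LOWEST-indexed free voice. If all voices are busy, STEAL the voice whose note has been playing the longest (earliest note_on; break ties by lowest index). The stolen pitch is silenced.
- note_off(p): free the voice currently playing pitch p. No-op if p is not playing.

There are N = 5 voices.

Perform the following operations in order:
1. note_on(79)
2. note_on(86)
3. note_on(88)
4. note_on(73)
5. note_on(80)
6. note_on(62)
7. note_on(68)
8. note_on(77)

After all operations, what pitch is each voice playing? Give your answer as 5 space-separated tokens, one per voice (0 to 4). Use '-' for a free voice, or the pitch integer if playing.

Answer: 62 68 77 73 80

Derivation:
Op 1: note_on(79): voice 0 is free -> assigned | voices=[79 - - - -]
Op 2: note_on(86): voice 1 is free -> assigned | voices=[79 86 - - -]
Op 3: note_on(88): voice 2 is free -> assigned | voices=[79 86 88 - -]
Op 4: note_on(73): voice 3 is free -> assigned | voices=[79 86 88 73 -]
Op 5: note_on(80): voice 4 is free -> assigned | voices=[79 86 88 73 80]
Op 6: note_on(62): all voices busy, STEAL voice 0 (pitch 79, oldest) -> assign | voices=[62 86 88 73 80]
Op 7: note_on(68): all voices busy, STEAL voice 1 (pitch 86, oldest) -> assign | voices=[62 68 88 73 80]
Op 8: note_on(77): all voices busy, STEAL voice 2 (pitch 88, oldest) -> assign | voices=[62 68 77 73 80]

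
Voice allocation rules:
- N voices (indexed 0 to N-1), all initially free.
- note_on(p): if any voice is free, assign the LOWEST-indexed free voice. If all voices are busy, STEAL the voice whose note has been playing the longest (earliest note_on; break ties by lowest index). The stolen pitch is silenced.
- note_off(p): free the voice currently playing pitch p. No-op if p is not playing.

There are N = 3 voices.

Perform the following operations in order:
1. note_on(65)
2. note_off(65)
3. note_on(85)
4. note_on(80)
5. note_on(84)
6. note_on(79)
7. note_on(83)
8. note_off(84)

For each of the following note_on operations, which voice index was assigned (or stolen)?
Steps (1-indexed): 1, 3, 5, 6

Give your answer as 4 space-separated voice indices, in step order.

Answer: 0 0 2 0

Derivation:
Op 1: note_on(65): voice 0 is free -> assigned | voices=[65 - -]
Op 2: note_off(65): free voice 0 | voices=[- - -]
Op 3: note_on(85): voice 0 is free -> assigned | voices=[85 - -]
Op 4: note_on(80): voice 1 is free -> assigned | voices=[85 80 -]
Op 5: note_on(84): voice 2 is free -> assigned | voices=[85 80 84]
Op 6: note_on(79): all voices busy, STEAL voice 0 (pitch 85, oldest) -> assign | voices=[79 80 84]
Op 7: note_on(83): all voices busy, STEAL voice 1 (pitch 80, oldest) -> assign | voices=[79 83 84]
Op 8: note_off(84): free voice 2 | voices=[79 83 -]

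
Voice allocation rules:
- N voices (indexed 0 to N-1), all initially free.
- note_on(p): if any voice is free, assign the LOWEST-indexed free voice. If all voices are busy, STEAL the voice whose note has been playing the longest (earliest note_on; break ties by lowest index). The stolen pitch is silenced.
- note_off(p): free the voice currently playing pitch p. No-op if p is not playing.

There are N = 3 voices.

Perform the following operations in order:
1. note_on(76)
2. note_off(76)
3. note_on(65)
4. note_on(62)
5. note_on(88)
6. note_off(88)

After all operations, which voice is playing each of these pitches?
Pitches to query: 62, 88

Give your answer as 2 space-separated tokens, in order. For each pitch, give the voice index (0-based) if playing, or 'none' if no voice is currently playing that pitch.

Op 1: note_on(76): voice 0 is free -> assigned | voices=[76 - -]
Op 2: note_off(76): free voice 0 | voices=[- - -]
Op 3: note_on(65): voice 0 is free -> assigned | voices=[65 - -]
Op 4: note_on(62): voice 1 is free -> assigned | voices=[65 62 -]
Op 5: note_on(88): voice 2 is free -> assigned | voices=[65 62 88]
Op 6: note_off(88): free voice 2 | voices=[65 62 -]

Answer: 1 none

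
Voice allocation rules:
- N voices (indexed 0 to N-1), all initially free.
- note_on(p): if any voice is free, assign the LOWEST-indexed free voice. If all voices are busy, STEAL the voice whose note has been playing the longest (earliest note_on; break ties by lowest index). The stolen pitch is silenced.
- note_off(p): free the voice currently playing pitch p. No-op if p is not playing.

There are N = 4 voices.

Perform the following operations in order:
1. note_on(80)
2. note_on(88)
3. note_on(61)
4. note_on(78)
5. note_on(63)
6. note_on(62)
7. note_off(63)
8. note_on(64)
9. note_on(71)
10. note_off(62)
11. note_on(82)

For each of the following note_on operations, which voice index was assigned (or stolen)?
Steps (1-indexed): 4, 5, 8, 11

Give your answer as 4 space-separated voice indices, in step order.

Answer: 3 0 0 1

Derivation:
Op 1: note_on(80): voice 0 is free -> assigned | voices=[80 - - -]
Op 2: note_on(88): voice 1 is free -> assigned | voices=[80 88 - -]
Op 3: note_on(61): voice 2 is free -> assigned | voices=[80 88 61 -]
Op 4: note_on(78): voice 3 is free -> assigned | voices=[80 88 61 78]
Op 5: note_on(63): all voices busy, STEAL voice 0 (pitch 80, oldest) -> assign | voices=[63 88 61 78]
Op 6: note_on(62): all voices busy, STEAL voice 1 (pitch 88, oldest) -> assign | voices=[63 62 61 78]
Op 7: note_off(63): free voice 0 | voices=[- 62 61 78]
Op 8: note_on(64): voice 0 is free -> assigned | voices=[64 62 61 78]
Op 9: note_on(71): all voices busy, STEAL voice 2 (pitch 61, oldest) -> assign | voices=[64 62 71 78]
Op 10: note_off(62): free voice 1 | voices=[64 - 71 78]
Op 11: note_on(82): voice 1 is free -> assigned | voices=[64 82 71 78]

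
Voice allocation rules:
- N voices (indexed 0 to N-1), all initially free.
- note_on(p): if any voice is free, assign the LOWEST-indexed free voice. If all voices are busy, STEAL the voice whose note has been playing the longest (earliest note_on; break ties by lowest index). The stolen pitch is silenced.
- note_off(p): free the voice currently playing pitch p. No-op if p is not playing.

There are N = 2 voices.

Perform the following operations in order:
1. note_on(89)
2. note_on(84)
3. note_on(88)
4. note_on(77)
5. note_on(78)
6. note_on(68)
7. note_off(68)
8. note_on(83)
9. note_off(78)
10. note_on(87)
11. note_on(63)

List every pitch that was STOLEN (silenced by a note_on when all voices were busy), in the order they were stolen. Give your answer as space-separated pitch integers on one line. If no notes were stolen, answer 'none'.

Answer: 89 84 88 77 83

Derivation:
Op 1: note_on(89): voice 0 is free -> assigned | voices=[89 -]
Op 2: note_on(84): voice 1 is free -> assigned | voices=[89 84]
Op 3: note_on(88): all voices busy, STEAL voice 0 (pitch 89, oldest) -> assign | voices=[88 84]
Op 4: note_on(77): all voices busy, STEAL voice 1 (pitch 84, oldest) -> assign | voices=[88 77]
Op 5: note_on(78): all voices busy, STEAL voice 0 (pitch 88, oldest) -> assign | voices=[78 77]
Op 6: note_on(68): all voices busy, STEAL voice 1 (pitch 77, oldest) -> assign | voices=[78 68]
Op 7: note_off(68): free voice 1 | voices=[78 -]
Op 8: note_on(83): voice 1 is free -> assigned | voices=[78 83]
Op 9: note_off(78): free voice 0 | voices=[- 83]
Op 10: note_on(87): voice 0 is free -> assigned | voices=[87 83]
Op 11: note_on(63): all voices busy, STEAL voice 1 (pitch 83, oldest) -> assign | voices=[87 63]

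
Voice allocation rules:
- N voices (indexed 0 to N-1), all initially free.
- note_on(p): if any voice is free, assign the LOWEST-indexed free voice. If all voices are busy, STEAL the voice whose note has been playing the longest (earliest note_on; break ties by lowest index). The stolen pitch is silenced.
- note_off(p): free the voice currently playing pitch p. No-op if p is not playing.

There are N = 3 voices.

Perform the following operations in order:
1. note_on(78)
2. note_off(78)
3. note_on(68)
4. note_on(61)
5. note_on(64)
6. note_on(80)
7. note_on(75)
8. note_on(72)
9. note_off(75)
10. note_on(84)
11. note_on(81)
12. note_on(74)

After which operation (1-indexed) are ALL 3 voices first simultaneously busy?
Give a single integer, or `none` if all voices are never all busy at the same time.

Answer: 5

Derivation:
Op 1: note_on(78): voice 0 is free -> assigned | voices=[78 - -]
Op 2: note_off(78): free voice 0 | voices=[- - -]
Op 3: note_on(68): voice 0 is free -> assigned | voices=[68 - -]
Op 4: note_on(61): voice 1 is free -> assigned | voices=[68 61 -]
Op 5: note_on(64): voice 2 is free -> assigned | voices=[68 61 64]
Op 6: note_on(80): all voices busy, STEAL voice 0 (pitch 68, oldest) -> assign | voices=[80 61 64]
Op 7: note_on(75): all voices busy, STEAL voice 1 (pitch 61, oldest) -> assign | voices=[80 75 64]
Op 8: note_on(72): all voices busy, STEAL voice 2 (pitch 64, oldest) -> assign | voices=[80 75 72]
Op 9: note_off(75): free voice 1 | voices=[80 - 72]
Op 10: note_on(84): voice 1 is free -> assigned | voices=[80 84 72]
Op 11: note_on(81): all voices busy, STEAL voice 0 (pitch 80, oldest) -> assign | voices=[81 84 72]
Op 12: note_on(74): all voices busy, STEAL voice 2 (pitch 72, oldest) -> assign | voices=[81 84 74]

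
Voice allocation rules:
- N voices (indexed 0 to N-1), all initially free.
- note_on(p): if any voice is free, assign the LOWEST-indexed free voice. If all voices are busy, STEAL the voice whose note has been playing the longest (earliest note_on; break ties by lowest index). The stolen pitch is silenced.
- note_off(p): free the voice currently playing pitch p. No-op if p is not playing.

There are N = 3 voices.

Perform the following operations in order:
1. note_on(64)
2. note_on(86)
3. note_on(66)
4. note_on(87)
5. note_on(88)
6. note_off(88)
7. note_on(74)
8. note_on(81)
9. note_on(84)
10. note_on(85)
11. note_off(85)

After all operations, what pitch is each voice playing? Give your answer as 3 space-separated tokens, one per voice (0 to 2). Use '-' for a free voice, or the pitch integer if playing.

Op 1: note_on(64): voice 0 is free -> assigned | voices=[64 - -]
Op 2: note_on(86): voice 1 is free -> assigned | voices=[64 86 -]
Op 3: note_on(66): voice 2 is free -> assigned | voices=[64 86 66]
Op 4: note_on(87): all voices busy, STEAL voice 0 (pitch 64, oldest) -> assign | voices=[87 86 66]
Op 5: note_on(88): all voices busy, STEAL voice 1 (pitch 86, oldest) -> assign | voices=[87 88 66]
Op 6: note_off(88): free voice 1 | voices=[87 - 66]
Op 7: note_on(74): voice 1 is free -> assigned | voices=[87 74 66]
Op 8: note_on(81): all voices busy, STEAL voice 2 (pitch 66, oldest) -> assign | voices=[87 74 81]
Op 9: note_on(84): all voices busy, STEAL voice 0 (pitch 87, oldest) -> assign | voices=[84 74 81]
Op 10: note_on(85): all voices busy, STEAL voice 1 (pitch 74, oldest) -> assign | voices=[84 85 81]
Op 11: note_off(85): free voice 1 | voices=[84 - 81]

Answer: 84 - 81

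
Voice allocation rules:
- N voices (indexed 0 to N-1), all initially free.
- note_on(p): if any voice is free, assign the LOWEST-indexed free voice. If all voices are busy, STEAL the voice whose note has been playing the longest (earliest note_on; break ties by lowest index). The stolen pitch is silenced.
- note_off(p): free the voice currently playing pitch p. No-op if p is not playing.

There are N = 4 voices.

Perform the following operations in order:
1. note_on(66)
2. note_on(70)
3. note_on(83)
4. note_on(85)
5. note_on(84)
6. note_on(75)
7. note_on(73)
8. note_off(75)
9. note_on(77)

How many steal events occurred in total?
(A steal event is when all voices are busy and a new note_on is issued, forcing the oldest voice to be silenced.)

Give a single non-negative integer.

Op 1: note_on(66): voice 0 is free -> assigned | voices=[66 - - -]
Op 2: note_on(70): voice 1 is free -> assigned | voices=[66 70 - -]
Op 3: note_on(83): voice 2 is free -> assigned | voices=[66 70 83 -]
Op 4: note_on(85): voice 3 is free -> assigned | voices=[66 70 83 85]
Op 5: note_on(84): all voices busy, STEAL voice 0 (pitch 66, oldest) -> assign | voices=[84 70 83 85]
Op 6: note_on(75): all voices busy, STEAL voice 1 (pitch 70, oldest) -> assign | voices=[84 75 83 85]
Op 7: note_on(73): all voices busy, STEAL voice 2 (pitch 83, oldest) -> assign | voices=[84 75 73 85]
Op 8: note_off(75): free voice 1 | voices=[84 - 73 85]
Op 9: note_on(77): voice 1 is free -> assigned | voices=[84 77 73 85]

Answer: 3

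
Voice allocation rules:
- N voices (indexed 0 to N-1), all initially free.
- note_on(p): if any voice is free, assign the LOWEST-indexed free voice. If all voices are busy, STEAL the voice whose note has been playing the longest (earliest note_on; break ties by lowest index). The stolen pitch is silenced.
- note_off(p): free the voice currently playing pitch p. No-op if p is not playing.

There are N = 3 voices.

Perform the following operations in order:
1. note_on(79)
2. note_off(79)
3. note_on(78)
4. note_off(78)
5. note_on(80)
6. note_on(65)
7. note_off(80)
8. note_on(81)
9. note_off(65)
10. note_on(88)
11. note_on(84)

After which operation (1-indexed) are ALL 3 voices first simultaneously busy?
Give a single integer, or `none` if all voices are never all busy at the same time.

Op 1: note_on(79): voice 0 is free -> assigned | voices=[79 - -]
Op 2: note_off(79): free voice 0 | voices=[- - -]
Op 3: note_on(78): voice 0 is free -> assigned | voices=[78 - -]
Op 4: note_off(78): free voice 0 | voices=[- - -]
Op 5: note_on(80): voice 0 is free -> assigned | voices=[80 - -]
Op 6: note_on(65): voice 1 is free -> assigned | voices=[80 65 -]
Op 7: note_off(80): free voice 0 | voices=[- 65 -]
Op 8: note_on(81): voice 0 is free -> assigned | voices=[81 65 -]
Op 9: note_off(65): free voice 1 | voices=[81 - -]
Op 10: note_on(88): voice 1 is free -> assigned | voices=[81 88 -]
Op 11: note_on(84): voice 2 is free -> assigned | voices=[81 88 84]

Answer: 11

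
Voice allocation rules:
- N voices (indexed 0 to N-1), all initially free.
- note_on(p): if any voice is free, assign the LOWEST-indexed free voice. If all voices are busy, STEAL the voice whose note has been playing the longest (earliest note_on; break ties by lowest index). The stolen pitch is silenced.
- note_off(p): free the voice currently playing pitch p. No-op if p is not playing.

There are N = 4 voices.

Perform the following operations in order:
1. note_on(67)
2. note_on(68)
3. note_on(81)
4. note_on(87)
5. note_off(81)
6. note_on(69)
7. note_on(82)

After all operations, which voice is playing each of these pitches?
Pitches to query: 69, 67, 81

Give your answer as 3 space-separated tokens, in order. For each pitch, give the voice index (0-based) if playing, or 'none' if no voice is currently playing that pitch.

Op 1: note_on(67): voice 0 is free -> assigned | voices=[67 - - -]
Op 2: note_on(68): voice 1 is free -> assigned | voices=[67 68 - -]
Op 3: note_on(81): voice 2 is free -> assigned | voices=[67 68 81 -]
Op 4: note_on(87): voice 3 is free -> assigned | voices=[67 68 81 87]
Op 5: note_off(81): free voice 2 | voices=[67 68 - 87]
Op 6: note_on(69): voice 2 is free -> assigned | voices=[67 68 69 87]
Op 7: note_on(82): all voices busy, STEAL voice 0 (pitch 67, oldest) -> assign | voices=[82 68 69 87]

Answer: 2 none none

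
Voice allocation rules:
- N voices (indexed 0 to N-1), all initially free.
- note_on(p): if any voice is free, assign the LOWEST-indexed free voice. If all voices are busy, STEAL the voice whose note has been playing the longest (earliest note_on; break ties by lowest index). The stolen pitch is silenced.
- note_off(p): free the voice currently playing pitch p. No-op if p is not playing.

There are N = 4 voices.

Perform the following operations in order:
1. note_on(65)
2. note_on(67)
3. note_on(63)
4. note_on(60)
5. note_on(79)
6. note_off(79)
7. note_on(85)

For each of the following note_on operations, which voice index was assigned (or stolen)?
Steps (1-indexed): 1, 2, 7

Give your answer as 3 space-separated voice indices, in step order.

Op 1: note_on(65): voice 0 is free -> assigned | voices=[65 - - -]
Op 2: note_on(67): voice 1 is free -> assigned | voices=[65 67 - -]
Op 3: note_on(63): voice 2 is free -> assigned | voices=[65 67 63 -]
Op 4: note_on(60): voice 3 is free -> assigned | voices=[65 67 63 60]
Op 5: note_on(79): all voices busy, STEAL voice 0 (pitch 65, oldest) -> assign | voices=[79 67 63 60]
Op 6: note_off(79): free voice 0 | voices=[- 67 63 60]
Op 7: note_on(85): voice 0 is free -> assigned | voices=[85 67 63 60]

Answer: 0 1 0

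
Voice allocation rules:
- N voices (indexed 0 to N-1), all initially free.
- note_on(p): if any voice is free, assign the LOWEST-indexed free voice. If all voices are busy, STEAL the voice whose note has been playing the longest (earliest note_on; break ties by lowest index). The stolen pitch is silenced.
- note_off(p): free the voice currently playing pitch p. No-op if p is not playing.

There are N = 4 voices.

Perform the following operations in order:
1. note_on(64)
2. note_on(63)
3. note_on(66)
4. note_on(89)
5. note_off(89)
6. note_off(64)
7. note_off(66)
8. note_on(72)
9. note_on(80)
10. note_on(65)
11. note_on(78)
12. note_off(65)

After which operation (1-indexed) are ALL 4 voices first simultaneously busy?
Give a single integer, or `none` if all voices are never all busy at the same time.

Op 1: note_on(64): voice 0 is free -> assigned | voices=[64 - - -]
Op 2: note_on(63): voice 1 is free -> assigned | voices=[64 63 - -]
Op 3: note_on(66): voice 2 is free -> assigned | voices=[64 63 66 -]
Op 4: note_on(89): voice 3 is free -> assigned | voices=[64 63 66 89]
Op 5: note_off(89): free voice 3 | voices=[64 63 66 -]
Op 6: note_off(64): free voice 0 | voices=[- 63 66 -]
Op 7: note_off(66): free voice 2 | voices=[- 63 - -]
Op 8: note_on(72): voice 0 is free -> assigned | voices=[72 63 - -]
Op 9: note_on(80): voice 2 is free -> assigned | voices=[72 63 80 -]
Op 10: note_on(65): voice 3 is free -> assigned | voices=[72 63 80 65]
Op 11: note_on(78): all voices busy, STEAL voice 1 (pitch 63, oldest) -> assign | voices=[72 78 80 65]
Op 12: note_off(65): free voice 3 | voices=[72 78 80 -]

Answer: 4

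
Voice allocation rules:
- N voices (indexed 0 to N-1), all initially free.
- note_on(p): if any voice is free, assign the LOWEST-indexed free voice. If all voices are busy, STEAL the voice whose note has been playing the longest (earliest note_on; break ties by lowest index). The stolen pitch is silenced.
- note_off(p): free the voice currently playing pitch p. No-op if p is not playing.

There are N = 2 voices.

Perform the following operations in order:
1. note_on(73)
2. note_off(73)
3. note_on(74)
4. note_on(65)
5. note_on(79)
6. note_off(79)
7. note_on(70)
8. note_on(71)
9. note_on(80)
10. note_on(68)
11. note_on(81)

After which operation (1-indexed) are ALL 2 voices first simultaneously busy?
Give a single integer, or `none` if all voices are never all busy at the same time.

Answer: 4

Derivation:
Op 1: note_on(73): voice 0 is free -> assigned | voices=[73 -]
Op 2: note_off(73): free voice 0 | voices=[- -]
Op 3: note_on(74): voice 0 is free -> assigned | voices=[74 -]
Op 4: note_on(65): voice 1 is free -> assigned | voices=[74 65]
Op 5: note_on(79): all voices busy, STEAL voice 0 (pitch 74, oldest) -> assign | voices=[79 65]
Op 6: note_off(79): free voice 0 | voices=[- 65]
Op 7: note_on(70): voice 0 is free -> assigned | voices=[70 65]
Op 8: note_on(71): all voices busy, STEAL voice 1 (pitch 65, oldest) -> assign | voices=[70 71]
Op 9: note_on(80): all voices busy, STEAL voice 0 (pitch 70, oldest) -> assign | voices=[80 71]
Op 10: note_on(68): all voices busy, STEAL voice 1 (pitch 71, oldest) -> assign | voices=[80 68]
Op 11: note_on(81): all voices busy, STEAL voice 0 (pitch 80, oldest) -> assign | voices=[81 68]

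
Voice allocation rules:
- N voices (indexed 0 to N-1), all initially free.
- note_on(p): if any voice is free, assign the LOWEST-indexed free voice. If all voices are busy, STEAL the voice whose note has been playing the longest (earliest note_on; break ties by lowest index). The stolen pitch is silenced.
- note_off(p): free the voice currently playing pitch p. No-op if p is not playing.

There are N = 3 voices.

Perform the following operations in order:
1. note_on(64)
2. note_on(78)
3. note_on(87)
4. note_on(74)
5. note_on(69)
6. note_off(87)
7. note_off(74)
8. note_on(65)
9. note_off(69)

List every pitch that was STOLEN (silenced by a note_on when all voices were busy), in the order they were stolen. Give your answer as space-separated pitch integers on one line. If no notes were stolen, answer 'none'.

Op 1: note_on(64): voice 0 is free -> assigned | voices=[64 - -]
Op 2: note_on(78): voice 1 is free -> assigned | voices=[64 78 -]
Op 3: note_on(87): voice 2 is free -> assigned | voices=[64 78 87]
Op 4: note_on(74): all voices busy, STEAL voice 0 (pitch 64, oldest) -> assign | voices=[74 78 87]
Op 5: note_on(69): all voices busy, STEAL voice 1 (pitch 78, oldest) -> assign | voices=[74 69 87]
Op 6: note_off(87): free voice 2 | voices=[74 69 -]
Op 7: note_off(74): free voice 0 | voices=[- 69 -]
Op 8: note_on(65): voice 0 is free -> assigned | voices=[65 69 -]
Op 9: note_off(69): free voice 1 | voices=[65 - -]

Answer: 64 78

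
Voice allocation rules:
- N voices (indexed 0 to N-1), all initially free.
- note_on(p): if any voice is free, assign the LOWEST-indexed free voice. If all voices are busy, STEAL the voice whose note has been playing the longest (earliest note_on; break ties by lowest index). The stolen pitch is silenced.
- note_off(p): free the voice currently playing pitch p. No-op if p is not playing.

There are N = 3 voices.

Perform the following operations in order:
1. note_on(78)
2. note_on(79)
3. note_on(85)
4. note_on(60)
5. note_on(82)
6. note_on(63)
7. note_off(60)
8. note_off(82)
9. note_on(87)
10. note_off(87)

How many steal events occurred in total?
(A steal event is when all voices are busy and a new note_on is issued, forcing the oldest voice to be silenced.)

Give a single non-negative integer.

Answer: 3

Derivation:
Op 1: note_on(78): voice 0 is free -> assigned | voices=[78 - -]
Op 2: note_on(79): voice 1 is free -> assigned | voices=[78 79 -]
Op 3: note_on(85): voice 2 is free -> assigned | voices=[78 79 85]
Op 4: note_on(60): all voices busy, STEAL voice 0 (pitch 78, oldest) -> assign | voices=[60 79 85]
Op 5: note_on(82): all voices busy, STEAL voice 1 (pitch 79, oldest) -> assign | voices=[60 82 85]
Op 6: note_on(63): all voices busy, STEAL voice 2 (pitch 85, oldest) -> assign | voices=[60 82 63]
Op 7: note_off(60): free voice 0 | voices=[- 82 63]
Op 8: note_off(82): free voice 1 | voices=[- - 63]
Op 9: note_on(87): voice 0 is free -> assigned | voices=[87 - 63]
Op 10: note_off(87): free voice 0 | voices=[- - 63]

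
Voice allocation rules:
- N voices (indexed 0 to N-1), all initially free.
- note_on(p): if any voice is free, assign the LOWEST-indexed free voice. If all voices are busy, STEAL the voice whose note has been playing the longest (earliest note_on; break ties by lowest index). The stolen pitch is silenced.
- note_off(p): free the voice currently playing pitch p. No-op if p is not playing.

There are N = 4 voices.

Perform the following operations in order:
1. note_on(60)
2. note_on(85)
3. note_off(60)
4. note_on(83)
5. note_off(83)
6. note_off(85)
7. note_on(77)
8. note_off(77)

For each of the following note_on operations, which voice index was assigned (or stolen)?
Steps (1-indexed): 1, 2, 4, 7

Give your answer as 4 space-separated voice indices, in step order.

Op 1: note_on(60): voice 0 is free -> assigned | voices=[60 - - -]
Op 2: note_on(85): voice 1 is free -> assigned | voices=[60 85 - -]
Op 3: note_off(60): free voice 0 | voices=[- 85 - -]
Op 4: note_on(83): voice 0 is free -> assigned | voices=[83 85 - -]
Op 5: note_off(83): free voice 0 | voices=[- 85 - -]
Op 6: note_off(85): free voice 1 | voices=[- - - -]
Op 7: note_on(77): voice 0 is free -> assigned | voices=[77 - - -]
Op 8: note_off(77): free voice 0 | voices=[- - - -]

Answer: 0 1 0 0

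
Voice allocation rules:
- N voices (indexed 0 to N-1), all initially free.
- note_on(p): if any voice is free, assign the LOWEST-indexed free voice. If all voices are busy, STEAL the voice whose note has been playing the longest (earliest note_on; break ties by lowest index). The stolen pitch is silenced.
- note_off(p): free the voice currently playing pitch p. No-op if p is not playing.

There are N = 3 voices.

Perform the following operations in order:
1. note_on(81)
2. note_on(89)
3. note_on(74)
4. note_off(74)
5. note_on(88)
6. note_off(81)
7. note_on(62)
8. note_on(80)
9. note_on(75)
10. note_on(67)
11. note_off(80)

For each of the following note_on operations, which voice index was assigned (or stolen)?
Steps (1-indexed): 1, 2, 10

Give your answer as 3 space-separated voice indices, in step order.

Answer: 0 1 0

Derivation:
Op 1: note_on(81): voice 0 is free -> assigned | voices=[81 - -]
Op 2: note_on(89): voice 1 is free -> assigned | voices=[81 89 -]
Op 3: note_on(74): voice 2 is free -> assigned | voices=[81 89 74]
Op 4: note_off(74): free voice 2 | voices=[81 89 -]
Op 5: note_on(88): voice 2 is free -> assigned | voices=[81 89 88]
Op 6: note_off(81): free voice 0 | voices=[- 89 88]
Op 7: note_on(62): voice 0 is free -> assigned | voices=[62 89 88]
Op 8: note_on(80): all voices busy, STEAL voice 1 (pitch 89, oldest) -> assign | voices=[62 80 88]
Op 9: note_on(75): all voices busy, STEAL voice 2 (pitch 88, oldest) -> assign | voices=[62 80 75]
Op 10: note_on(67): all voices busy, STEAL voice 0 (pitch 62, oldest) -> assign | voices=[67 80 75]
Op 11: note_off(80): free voice 1 | voices=[67 - 75]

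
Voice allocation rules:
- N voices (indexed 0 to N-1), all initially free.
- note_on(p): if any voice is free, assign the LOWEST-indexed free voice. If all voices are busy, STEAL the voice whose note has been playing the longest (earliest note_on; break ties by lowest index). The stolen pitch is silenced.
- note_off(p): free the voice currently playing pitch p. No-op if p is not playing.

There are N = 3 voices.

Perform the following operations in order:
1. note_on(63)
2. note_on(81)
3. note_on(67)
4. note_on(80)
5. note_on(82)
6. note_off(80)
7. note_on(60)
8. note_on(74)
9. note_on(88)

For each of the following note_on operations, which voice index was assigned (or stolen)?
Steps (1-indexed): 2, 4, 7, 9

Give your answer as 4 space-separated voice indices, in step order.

Answer: 1 0 0 1

Derivation:
Op 1: note_on(63): voice 0 is free -> assigned | voices=[63 - -]
Op 2: note_on(81): voice 1 is free -> assigned | voices=[63 81 -]
Op 3: note_on(67): voice 2 is free -> assigned | voices=[63 81 67]
Op 4: note_on(80): all voices busy, STEAL voice 0 (pitch 63, oldest) -> assign | voices=[80 81 67]
Op 5: note_on(82): all voices busy, STEAL voice 1 (pitch 81, oldest) -> assign | voices=[80 82 67]
Op 6: note_off(80): free voice 0 | voices=[- 82 67]
Op 7: note_on(60): voice 0 is free -> assigned | voices=[60 82 67]
Op 8: note_on(74): all voices busy, STEAL voice 2 (pitch 67, oldest) -> assign | voices=[60 82 74]
Op 9: note_on(88): all voices busy, STEAL voice 1 (pitch 82, oldest) -> assign | voices=[60 88 74]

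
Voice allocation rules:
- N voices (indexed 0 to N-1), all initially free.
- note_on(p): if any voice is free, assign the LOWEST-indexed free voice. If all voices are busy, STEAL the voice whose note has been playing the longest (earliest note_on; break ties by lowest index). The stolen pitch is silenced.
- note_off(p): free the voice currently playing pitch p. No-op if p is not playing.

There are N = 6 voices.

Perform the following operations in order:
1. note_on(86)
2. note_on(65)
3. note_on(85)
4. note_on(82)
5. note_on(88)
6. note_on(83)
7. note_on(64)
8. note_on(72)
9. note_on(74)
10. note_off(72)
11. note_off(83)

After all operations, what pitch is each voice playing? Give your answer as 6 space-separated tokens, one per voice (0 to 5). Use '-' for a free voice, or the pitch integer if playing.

Op 1: note_on(86): voice 0 is free -> assigned | voices=[86 - - - - -]
Op 2: note_on(65): voice 1 is free -> assigned | voices=[86 65 - - - -]
Op 3: note_on(85): voice 2 is free -> assigned | voices=[86 65 85 - - -]
Op 4: note_on(82): voice 3 is free -> assigned | voices=[86 65 85 82 - -]
Op 5: note_on(88): voice 4 is free -> assigned | voices=[86 65 85 82 88 -]
Op 6: note_on(83): voice 5 is free -> assigned | voices=[86 65 85 82 88 83]
Op 7: note_on(64): all voices busy, STEAL voice 0 (pitch 86, oldest) -> assign | voices=[64 65 85 82 88 83]
Op 8: note_on(72): all voices busy, STEAL voice 1 (pitch 65, oldest) -> assign | voices=[64 72 85 82 88 83]
Op 9: note_on(74): all voices busy, STEAL voice 2 (pitch 85, oldest) -> assign | voices=[64 72 74 82 88 83]
Op 10: note_off(72): free voice 1 | voices=[64 - 74 82 88 83]
Op 11: note_off(83): free voice 5 | voices=[64 - 74 82 88 -]

Answer: 64 - 74 82 88 -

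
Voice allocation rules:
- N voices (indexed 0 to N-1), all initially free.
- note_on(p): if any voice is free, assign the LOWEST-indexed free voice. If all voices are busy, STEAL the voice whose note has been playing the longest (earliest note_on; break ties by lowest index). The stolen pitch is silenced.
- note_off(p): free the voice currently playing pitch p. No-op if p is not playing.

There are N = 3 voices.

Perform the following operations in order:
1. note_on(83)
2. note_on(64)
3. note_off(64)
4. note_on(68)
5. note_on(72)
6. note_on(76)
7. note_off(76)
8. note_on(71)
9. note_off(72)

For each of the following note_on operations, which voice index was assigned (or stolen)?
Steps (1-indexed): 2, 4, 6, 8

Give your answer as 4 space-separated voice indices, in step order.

Op 1: note_on(83): voice 0 is free -> assigned | voices=[83 - -]
Op 2: note_on(64): voice 1 is free -> assigned | voices=[83 64 -]
Op 3: note_off(64): free voice 1 | voices=[83 - -]
Op 4: note_on(68): voice 1 is free -> assigned | voices=[83 68 -]
Op 5: note_on(72): voice 2 is free -> assigned | voices=[83 68 72]
Op 6: note_on(76): all voices busy, STEAL voice 0 (pitch 83, oldest) -> assign | voices=[76 68 72]
Op 7: note_off(76): free voice 0 | voices=[- 68 72]
Op 8: note_on(71): voice 0 is free -> assigned | voices=[71 68 72]
Op 9: note_off(72): free voice 2 | voices=[71 68 -]

Answer: 1 1 0 0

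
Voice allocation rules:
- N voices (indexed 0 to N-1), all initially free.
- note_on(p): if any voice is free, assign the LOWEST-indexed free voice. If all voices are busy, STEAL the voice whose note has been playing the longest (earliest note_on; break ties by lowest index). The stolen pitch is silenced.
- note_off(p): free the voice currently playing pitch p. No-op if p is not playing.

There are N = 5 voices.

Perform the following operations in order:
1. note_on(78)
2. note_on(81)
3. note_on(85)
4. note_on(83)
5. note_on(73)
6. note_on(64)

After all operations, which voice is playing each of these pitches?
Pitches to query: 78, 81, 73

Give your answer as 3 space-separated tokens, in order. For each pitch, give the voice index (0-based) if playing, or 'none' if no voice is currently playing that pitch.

Op 1: note_on(78): voice 0 is free -> assigned | voices=[78 - - - -]
Op 2: note_on(81): voice 1 is free -> assigned | voices=[78 81 - - -]
Op 3: note_on(85): voice 2 is free -> assigned | voices=[78 81 85 - -]
Op 4: note_on(83): voice 3 is free -> assigned | voices=[78 81 85 83 -]
Op 5: note_on(73): voice 4 is free -> assigned | voices=[78 81 85 83 73]
Op 6: note_on(64): all voices busy, STEAL voice 0 (pitch 78, oldest) -> assign | voices=[64 81 85 83 73]

Answer: none 1 4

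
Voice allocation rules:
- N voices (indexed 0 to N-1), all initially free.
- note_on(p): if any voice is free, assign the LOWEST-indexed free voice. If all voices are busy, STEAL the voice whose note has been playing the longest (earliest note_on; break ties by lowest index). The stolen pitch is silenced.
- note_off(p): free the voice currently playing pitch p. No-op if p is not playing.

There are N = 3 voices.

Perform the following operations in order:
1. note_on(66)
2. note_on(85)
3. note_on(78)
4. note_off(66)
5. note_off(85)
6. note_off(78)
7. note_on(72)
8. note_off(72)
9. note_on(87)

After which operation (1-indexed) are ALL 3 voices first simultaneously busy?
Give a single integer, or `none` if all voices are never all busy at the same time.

Answer: 3

Derivation:
Op 1: note_on(66): voice 0 is free -> assigned | voices=[66 - -]
Op 2: note_on(85): voice 1 is free -> assigned | voices=[66 85 -]
Op 3: note_on(78): voice 2 is free -> assigned | voices=[66 85 78]
Op 4: note_off(66): free voice 0 | voices=[- 85 78]
Op 5: note_off(85): free voice 1 | voices=[- - 78]
Op 6: note_off(78): free voice 2 | voices=[- - -]
Op 7: note_on(72): voice 0 is free -> assigned | voices=[72 - -]
Op 8: note_off(72): free voice 0 | voices=[- - -]
Op 9: note_on(87): voice 0 is free -> assigned | voices=[87 - -]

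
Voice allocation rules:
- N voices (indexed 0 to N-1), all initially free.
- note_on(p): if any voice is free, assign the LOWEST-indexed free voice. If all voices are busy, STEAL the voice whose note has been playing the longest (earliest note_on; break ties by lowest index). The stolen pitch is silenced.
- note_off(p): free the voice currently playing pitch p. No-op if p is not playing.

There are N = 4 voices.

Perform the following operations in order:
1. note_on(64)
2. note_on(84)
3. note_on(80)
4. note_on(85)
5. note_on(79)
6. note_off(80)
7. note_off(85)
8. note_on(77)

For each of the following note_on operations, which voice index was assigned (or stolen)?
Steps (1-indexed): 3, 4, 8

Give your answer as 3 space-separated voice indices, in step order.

Answer: 2 3 2

Derivation:
Op 1: note_on(64): voice 0 is free -> assigned | voices=[64 - - -]
Op 2: note_on(84): voice 1 is free -> assigned | voices=[64 84 - -]
Op 3: note_on(80): voice 2 is free -> assigned | voices=[64 84 80 -]
Op 4: note_on(85): voice 3 is free -> assigned | voices=[64 84 80 85]
Op 5: note_on(79): all voices busy, STEAL voice 0 (pitch 64, oldest) -> assign | voices=[79 84 80 85]
Op 6: note_off(80): free voice 2 | voices=[79 84 - 85]
Op 7: note_off(85): free voice 3 | voices=[79 84 - -]
Op 8: note_on(77): voice 2 is free -> assigned | voices=[79 84 77 -]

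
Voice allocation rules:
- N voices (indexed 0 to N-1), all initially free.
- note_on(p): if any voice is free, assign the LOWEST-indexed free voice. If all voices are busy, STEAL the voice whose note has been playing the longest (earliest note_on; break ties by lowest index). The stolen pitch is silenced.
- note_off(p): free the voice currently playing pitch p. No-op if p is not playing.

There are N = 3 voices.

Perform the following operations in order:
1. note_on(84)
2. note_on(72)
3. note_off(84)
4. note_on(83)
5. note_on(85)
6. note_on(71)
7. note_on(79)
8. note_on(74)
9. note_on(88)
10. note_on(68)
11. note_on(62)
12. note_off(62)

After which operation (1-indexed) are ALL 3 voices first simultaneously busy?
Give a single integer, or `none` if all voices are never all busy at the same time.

Op 1: note_on(84): voice 0 is free -> assigned | voices=[84 - -]
Op 2: note_on(72): voice 1 is free -> assigned | voices=[84 72 -]
Op 3: note_off(84): free voice 0 | voices=[- 72 -]
Op 4: note_on(83): voice 0 is free -> assigned | voices=[83 72 -]
Op 5: note_on(85): voice 2 is free -> assigned | voices=[83 72 85]
Op 6: note_on(71): all voices busy, STEAL voice 1 (pitch 72, oldest) -> assign | voices=[83 71 85]
Op 7: note_on(79): all voices busy, STEAL voice 0 (pitch 83, oldest) -> assign | voices=[79 71 85]
Op 8: note_on(74): all voices busy, STEAL voice 2 (pitch 85, oldest) -> assign | voices=[79 71 74]
Op 9: note_on(88): all voices busy, STEAL voice 1 (pitch 71, oldest) -> assign | voices=[79 88 74]
Op 10: note_on(68): all voices busy, STEAL voice 0 (pitch 79, oldest) -> assign | voices=[68 88 74]
Op 11: note_on(62): all voices busy, STEAL voice 2 (pitch 74, oldest) -> assign | voices=[68 88 62]
Op 12: note_off(62): free voice 2 | voices=[68 88 -]

Answer: 5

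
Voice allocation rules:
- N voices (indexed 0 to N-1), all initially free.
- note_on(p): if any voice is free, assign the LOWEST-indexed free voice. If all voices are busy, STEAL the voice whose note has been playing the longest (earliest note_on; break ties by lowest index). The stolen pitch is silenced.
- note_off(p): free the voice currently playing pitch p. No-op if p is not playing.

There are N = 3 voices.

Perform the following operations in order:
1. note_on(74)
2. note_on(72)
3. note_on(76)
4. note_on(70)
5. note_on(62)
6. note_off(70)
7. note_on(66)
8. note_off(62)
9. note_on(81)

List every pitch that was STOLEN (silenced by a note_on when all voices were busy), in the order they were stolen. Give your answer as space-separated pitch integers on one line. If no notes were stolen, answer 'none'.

Op 1: note_on(74): voice 0 is free -> assigned | voices=[74 - -]
Op 2: note_on(72): voice 1 is free -> assigned | voices=[74 72 -]
Op 3: note_on(76): voice 2 is free -> assigned | voices=[74 72 76]
Op 4: note_on(70): all voices busy, STEAL voice 0 (pitch 74, oldest) -> assign | voices=[70 72 76]
Op 5: note_on(62): all voices busy, STEAL voice 1 (pitch 72, oldest) -> assign | voices=[70 62 76]
Op 6: note_off(70): free voice 0 | voices=[- 62 76]
Op 7: note_on(66): voice 0 is free -> assigned | voices=[66 62 76]
Op 8: note_off(62): free voice 1 | voices=[66 - 76]
Op 9: note_on(81): voice 1 is free -> assigned | voices=[66 81 76]

Answer: 74 72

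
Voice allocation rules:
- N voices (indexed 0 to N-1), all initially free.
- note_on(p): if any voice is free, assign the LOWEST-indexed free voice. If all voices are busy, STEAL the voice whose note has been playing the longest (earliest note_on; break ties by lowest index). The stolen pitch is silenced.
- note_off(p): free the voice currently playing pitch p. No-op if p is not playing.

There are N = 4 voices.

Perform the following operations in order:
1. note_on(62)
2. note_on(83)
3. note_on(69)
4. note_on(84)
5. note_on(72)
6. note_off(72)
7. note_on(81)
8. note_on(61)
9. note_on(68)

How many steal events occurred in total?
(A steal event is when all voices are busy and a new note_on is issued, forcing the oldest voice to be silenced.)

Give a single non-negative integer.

Answer: 3

Derivation:
Op 1: note_on(62): voice 0 is free -> assigned | voices=[62 - - -]
Op 2: note_on(83): voice 1 is free -> assigned | voices=[62 83 - -]
Op 3: note_on(69): voice 2 is free -> assigned | voices=[62 83 69 -]
Op 4: note_on(84): voice 3 is free -> assigned | voices=[62 83 69 84]
Op 5: note_on(72): all voices busy, STEAL voice 0 (pitch 62, oldest) -> assign | voices=[72 83 69 84]
Op 6: note_off(72): free voice 0 | voices=[- 83 69 84]
Op 7: note_on(81): voice 0 is free -> assigned | voices=[81 83 69 84]
Op 8: note_on(61): all voices busy, STEAL voice 1 (pitch 83, oldest) -> assign | voices=[81 61 69 84]
Op 9: note_on(68): all voices busy, STEAL voice 2 (pitch 69, oldest) -> assign | voices=[81 61 68 84]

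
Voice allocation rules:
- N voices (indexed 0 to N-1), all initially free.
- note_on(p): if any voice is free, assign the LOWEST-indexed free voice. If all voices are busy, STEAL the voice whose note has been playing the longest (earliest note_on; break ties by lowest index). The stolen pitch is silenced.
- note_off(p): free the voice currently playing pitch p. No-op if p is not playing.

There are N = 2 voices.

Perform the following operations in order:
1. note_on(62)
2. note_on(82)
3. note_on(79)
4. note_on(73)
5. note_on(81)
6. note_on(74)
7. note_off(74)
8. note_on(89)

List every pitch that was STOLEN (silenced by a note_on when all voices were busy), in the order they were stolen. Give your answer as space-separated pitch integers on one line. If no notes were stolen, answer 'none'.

Op 1: note_on(62): voice 0 is free -> assigned | voices=[62 -]
Op 2: note_on(82): voice 1 is free -> assigned | voices=[62 82]
Op 3: note_on(79): all voices busy, STEAL voice 0 (pitch 62, oldest) -> assign | voices=[79 82]
Op 4: note_on(73): all voices busy, STEAL voice 1 (pitch 82, oldest) -> assign | voices=[79 73]
Op 5: note_on(81): all voices busy, STEAL voice 0 (pitch 79, oldest) -> assign | voices=[81 73]
Op 6: note_on(74): all voices busy, STEAL voice 1 (pitch 73, oldest) -> assign | voices=[81 74]
Op 7: note_off(74): free voice 1 | voices=[81 -]
Op 8: note_on(89): voice 1 is free -> assigned | voices=[81 89]

Answer: 62 82 79 73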